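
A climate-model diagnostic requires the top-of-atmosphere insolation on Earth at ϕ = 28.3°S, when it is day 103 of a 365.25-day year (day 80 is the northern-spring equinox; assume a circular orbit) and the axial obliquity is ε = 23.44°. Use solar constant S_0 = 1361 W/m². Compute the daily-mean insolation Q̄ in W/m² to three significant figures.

Q̄ ≈ 329 W/m²

Solar longitude: L_s = 360° × (103 − 80)/365.25 = 22.669°.
sin δ = sin 23.44° × sin 22.669° = 0.15331, so δ = +8.819°.
cos h₀ = −tan(-28.3°) tan(+8.819°) = 0.0835, h₀ = 1.4872 rad.
Bracket: h₀ sin ϕ sin δ + cos ϕ cos δ sin h₀ = 1.4872×-0.47409×0.15331 + 0.88048×0.98818×0.99650 = -0.108094 + 0.867027 = 0.758933.
Q̄ = (S_0/π) × [bracket] = (1361/π) × 0.758933 = 328.8 W/m².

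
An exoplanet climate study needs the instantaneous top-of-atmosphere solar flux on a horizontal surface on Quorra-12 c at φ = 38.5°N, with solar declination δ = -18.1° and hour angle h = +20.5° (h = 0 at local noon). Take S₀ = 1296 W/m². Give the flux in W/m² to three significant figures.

652 W/m²

cos θ_z = sin φ sin δ + cos φ cos δ cos h = -0.193401 + 0.696773 = 0.503372.
Flux = S₀ · cos θ_z = 1296 × 0.503372 = 652.4 W/m².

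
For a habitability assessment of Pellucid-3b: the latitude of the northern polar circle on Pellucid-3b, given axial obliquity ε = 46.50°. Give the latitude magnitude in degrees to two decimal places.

The polar circle is the lowest latitude that experiences at least one full rotation of continuous daylight at the northern-summer solstice; it lies at |ϕ| = 90° − ε = 90° − 46.50° = 43.50°.

43.50°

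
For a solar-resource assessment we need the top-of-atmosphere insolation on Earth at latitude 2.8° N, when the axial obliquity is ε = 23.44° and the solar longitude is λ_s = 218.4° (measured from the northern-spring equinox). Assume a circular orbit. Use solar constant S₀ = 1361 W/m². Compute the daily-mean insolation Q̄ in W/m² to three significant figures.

Solar declination: sin δ = sin ε · sin λ_s = sin 23.44° × sin 218.4° = -0.24709, so δ = -14.305°.
cos H₀ = −tan(+2.8°) tan(-14.305°) = 0.0125, H₀ = 1.5583 rad.
Bracket: H₀ sin φ sin δ + cos φ cos δ sin H₀ = 1.5583×0.04885×-0.24709 + 0.99881×0.96899×0.99992 = -0.018809 + 0.967759 = 0.948950.
Q̄ = (S₀/π) × [bracket] = (1361/π) × 0.948950 = 411.1 W/m².

Q̄ ≈ 411 W/m²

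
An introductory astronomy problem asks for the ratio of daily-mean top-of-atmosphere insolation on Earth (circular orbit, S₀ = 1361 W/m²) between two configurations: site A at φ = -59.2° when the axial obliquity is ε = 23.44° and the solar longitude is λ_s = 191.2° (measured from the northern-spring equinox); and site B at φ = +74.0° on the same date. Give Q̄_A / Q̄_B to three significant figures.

Q̄_A / Q̄_B ≈ 3.68

— Configuration A (φ=-59.2°):
Solar declination: sin δ = sin ε · sin λ_s = sin 23.44° × sin 191.2° = -0.07726, so δ = -4.431°.
cos H₀ = −tan(-59.2°) tan(-4.431°) = -0.1300, H₀ = 1.7012 rad.
Bracket: H₀ sin φ sin δ + cos φ cos δ sin H₀ = 1.7012×-0.85896×-0.07726 + 0.51204×0.99701×0.99151 = 0.112897 + 0.506175 = 0.619072.
Q̄ = (S₀/π) × [bracket] = (1361/π) × 0.619072 = 268.19 W/m².
— Configuration B (φ=+74.0°):
cos H₀ = −tan(+74.0°) tan(-4.431°) = 0.2703, H₀ = 1.2971 rad.
Bracket: H₀ sin φ sin δ + cos φ cos δ sin H₀ = 1.2971×0.96126×-0.07726 + 0.27564×0.99701×0.96279 = -0.096332 + 0.264590 = 0.168258.
Q̄ = (S₀/π) × [bracket] = (1361/π) × 0.168258 = 72.893 W/m².
Ratio Q̄_A / Q̄_B = 268.19 / 72.893 = 3.679.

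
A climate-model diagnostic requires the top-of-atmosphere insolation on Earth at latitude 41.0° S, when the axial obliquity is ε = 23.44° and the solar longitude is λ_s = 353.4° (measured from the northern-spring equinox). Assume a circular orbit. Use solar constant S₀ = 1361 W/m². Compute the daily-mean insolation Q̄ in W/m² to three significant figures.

Solar declination: sin δ = sin ε · sin λ_s = sin 23.44° × sin 353.4° = -0.04572, so δ = -2.621°.
cos H₀ = −tan(-41.0°) tan(-2.621°) = -0.0398, H₀ = 1.6106 rad.
Bracket: H₀ sin φ sin δ + cos φ cos δ sin H₀ = 1.6106×-0.65606×-0.04572 + 0.75471×0.99895×0.99921 = 0.048310 + 0.753322 = 0.801632.
Q̄ = (S₀/π) × [bracket] = (1361/π) × 0.801632 = 347.3 W/m².

Q̄ ≈ 347 W/m²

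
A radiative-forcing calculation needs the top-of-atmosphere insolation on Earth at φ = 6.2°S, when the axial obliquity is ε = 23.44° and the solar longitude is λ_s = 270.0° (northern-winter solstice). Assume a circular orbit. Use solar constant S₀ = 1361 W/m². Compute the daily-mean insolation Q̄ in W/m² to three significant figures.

Solar declination: sin δ = sin ε · sin λ_s = sin 23.44° × sin 270.0° = -0.39779, so δ = -23.440°.
cos H₀ = −tan(-6.2°) tan(-23.440°) = -0.0471, H₀ = 1.6179 rad.
Bracket: H₀ sin φ sin δ + cos φ cos δ sin H₀ = 1.6179×-0.10800×-0.39779 + 0.99415×0.91748×0.99889 = 0.069507 + 0.911100 = 0.980607.
Q̄ = (S₀/π) × [bracket] = (1361/π) × 0.980607 = 424.8 W/m².

Q̄ ≈ 425 W/m²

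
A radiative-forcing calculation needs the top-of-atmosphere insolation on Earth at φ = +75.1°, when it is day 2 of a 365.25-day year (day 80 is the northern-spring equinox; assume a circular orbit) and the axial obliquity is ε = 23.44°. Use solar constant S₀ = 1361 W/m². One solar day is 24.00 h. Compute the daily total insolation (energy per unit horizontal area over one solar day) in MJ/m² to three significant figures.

0.00 MJ/m²

Solar longitude: λ_s = 360° × (2 − 80)/365.25 = -76.879°, i.e. -76.879° + 360° = 283.121°.
sin δ = sin 23.44° × sin 283.121° = -0.38740, so δ = -22.793°.
cos H₀ = −tan(+75.1°) tan(-22.793°) = 1.5793 ≥ 1 ⇒ polar night, H₀ = 0 and Q̄ = 0.
Daily total = Q̄ × 24.00 h × 3600 s/h = 0.00 MJ/m².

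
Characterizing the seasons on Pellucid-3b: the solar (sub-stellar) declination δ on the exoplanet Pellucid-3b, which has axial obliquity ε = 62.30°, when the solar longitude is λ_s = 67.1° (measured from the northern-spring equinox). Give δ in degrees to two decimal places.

sin δ = sin ε · sin λ_s = sin 62.30° × sin 67.1° = 0.815612.
δ = arcsin(0.815612) = +54.65°.

δ = +54.65°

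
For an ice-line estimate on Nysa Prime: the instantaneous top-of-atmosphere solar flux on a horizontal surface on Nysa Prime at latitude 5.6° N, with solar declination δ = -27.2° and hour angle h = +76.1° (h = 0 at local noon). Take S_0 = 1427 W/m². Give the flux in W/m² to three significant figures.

240 W/m²

cos θ_z = sin ϕ sin δ + cos ϕ cos δ cos h = -0.044605 + 0.212643 = 0.168038.
Flux = S_0 · cos θ_z = 1427 × 0.168038 = 239.8 W/m².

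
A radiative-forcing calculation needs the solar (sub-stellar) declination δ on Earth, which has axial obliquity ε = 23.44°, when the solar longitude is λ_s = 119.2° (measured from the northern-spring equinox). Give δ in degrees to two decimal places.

δ = +20.32°

sin δ = sin ε · sin λ_s = sin 23.44° × sin 119.2° = 0.347238.
δ = arcsin(0.347238) = +20.32°.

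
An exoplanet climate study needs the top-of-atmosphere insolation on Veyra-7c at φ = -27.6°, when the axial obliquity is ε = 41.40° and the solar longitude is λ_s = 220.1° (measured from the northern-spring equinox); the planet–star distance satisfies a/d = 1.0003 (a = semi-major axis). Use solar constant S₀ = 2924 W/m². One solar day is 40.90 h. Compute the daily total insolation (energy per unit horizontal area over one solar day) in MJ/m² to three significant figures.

Solar declination: sin δ = sin ε · sin λ_s = sin 41.40° × sin 220.1° = -0.42597, so δ = -25.212°.
cos H₀ = −tan(-27.6°) tan(-25.212°) = -0.2461, H₀ = 1.8195 rad.
Bracket: H₀ sin φ sin δ + cos φ cos δ sin H₀ = 1.8195×-0.46330×-0.42597 + 0.88620×0.90474×0.96923 = 0.359082 + 0.777110 = 1.136192.
Inverse-square distance factor (a/d)² = 1.0003² = 1.000600.
Q̄ = (S₀/π) × 1.000600 × [bracket] = (2924/π) × 1.000600 × 1.136192 = 1058.1 W/m².
Daily total = Q̄ × 40.90 h × 3600 s/h = 1058.1 × 40.90 × 3600 / 10⁶ = 155.8 MJ/m².

156 MJ/m²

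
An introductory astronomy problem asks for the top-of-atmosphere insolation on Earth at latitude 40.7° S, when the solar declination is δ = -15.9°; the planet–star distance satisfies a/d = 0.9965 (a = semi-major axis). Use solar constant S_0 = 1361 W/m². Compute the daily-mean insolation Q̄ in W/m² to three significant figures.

Q̄ ≈ 444 W/m²

cos h₀ = −tan(-40.7°) tan(-15.900°) = -0.2450, h₀ = 1.8183 rad.
Bracket: h₀ sin ϕ sin δ + cos ϕ cos δ sin h₀ = 1.8183×-0.65210×-0.27396 + 0.75813×0.96174×0.96952 = 0.324838 + 0.706900 = 1.031738.
Inverse-square distance factor (a/d)² = 0.9965² = 0.993012.
Q̄ = (S_0/π) × 0.993012 × [bracket] = (1361/π) × 0.993012 × 1.031738 = 443.8 W/m².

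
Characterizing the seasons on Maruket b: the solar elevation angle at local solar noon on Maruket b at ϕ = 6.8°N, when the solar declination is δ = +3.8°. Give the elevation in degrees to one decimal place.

At local noon the hour angle is zero, so the zenith angle equals |ϕ − δ| = |+6.8° − (+3.800°)| = 3.000°.
Elevation = 90° − 3.000° = 87.0°.

87.0°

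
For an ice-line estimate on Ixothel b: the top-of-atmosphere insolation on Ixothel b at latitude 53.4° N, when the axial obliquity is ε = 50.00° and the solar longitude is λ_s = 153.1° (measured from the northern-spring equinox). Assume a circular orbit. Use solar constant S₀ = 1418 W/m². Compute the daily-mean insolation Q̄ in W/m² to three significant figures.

Solar declination: sin δ = sin ε · sin λ_s = sin 50.00° × sin 153.1° = 0.34659, so δ = +20.279°.
cos H₀ = −tan(+53.4°) tan(+20.279°) = -0.4975, H₀ = 2.0915 rad.
Bracket: H₀ sin φ sin δ + cos φ cos δ sin H₀ = 2.0915×0.80282×0.34659 + 0.59622×0.93802×0.86746 = 0.581959 + 0.485141 = 1.067100.
Q̄ = (S₀/π) × [bracket] = (1418/π) × 1.067100 = 481.6 W/m².

Q̄ ≈ 482 W/m²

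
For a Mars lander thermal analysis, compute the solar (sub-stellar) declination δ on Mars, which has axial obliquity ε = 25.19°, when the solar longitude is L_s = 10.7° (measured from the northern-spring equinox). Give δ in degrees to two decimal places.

δ = +4.53°

sin δ = sin ε · sin L_s = sin 25.19° × sin 10.7° = 0.079024.
δ = arcsin(0.079024) = +4.53°.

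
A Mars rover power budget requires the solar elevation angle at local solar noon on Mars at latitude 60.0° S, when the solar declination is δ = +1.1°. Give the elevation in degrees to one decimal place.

28.9°

At local noon the hour angle is zero, so the zenith angle equals |ϕ − δ| = |-60.0° − (+1.100°)| = 61.100°.
Elevation = 90° − 61.100° = 28.9°.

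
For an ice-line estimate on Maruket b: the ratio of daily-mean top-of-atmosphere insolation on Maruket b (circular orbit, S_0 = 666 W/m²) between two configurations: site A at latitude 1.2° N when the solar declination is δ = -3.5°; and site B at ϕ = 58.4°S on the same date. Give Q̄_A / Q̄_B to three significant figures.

Q̄_A / Q̄_B ≈ 1.64

— Configuration A (ϕ=+1.2°):
cos h₀ = −tan(+1.2°) tan(-3.500°) = 0.0013, h₀ = 1.5695 rad.
Bracket: h₀ sin ϕ sin δ + cos ϕ cos δ sin h₀ = 1.5695×0.02094×-0.06105 + 0.99978×0.99813×1.00000 = -0.002006 + 0.997910 = 0.995904.
Q̄ = (S_0/π) × [bracket] = (666/π) × 0.995904 = 211.13 W/m².
— Configuration B (ϕ=-58.4°):
cos h₀ = −tan(-58.4°) tan(-3.500°) = -0.0994, h₀ = 1.6704 rad.
Bracket: h₀ sin ϕ sin δ + cos ϕ cos δ sin h₀ = 1.6704×-0.85173×-0.06105 + 0.52399×0.99813×0.99505 = 0.086858 + 0.520421 = 0.607279.
Q̄ = (S_0/π) × [bracket] = (666/π) × 0.607279 = 128.74 W/m².
Ratio Q̄_A / Q̄_B = 211.13 / 128.74 = 1.640.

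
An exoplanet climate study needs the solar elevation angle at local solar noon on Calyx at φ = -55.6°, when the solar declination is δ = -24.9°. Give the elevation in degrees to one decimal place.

59.3°

At local noon the hour angle is zero, so the zenith angle equals |φ − δ| = |-55.6° − (-24.900°)| = 30.700°.
Elevation = 90° − 30.700° = 59.3°.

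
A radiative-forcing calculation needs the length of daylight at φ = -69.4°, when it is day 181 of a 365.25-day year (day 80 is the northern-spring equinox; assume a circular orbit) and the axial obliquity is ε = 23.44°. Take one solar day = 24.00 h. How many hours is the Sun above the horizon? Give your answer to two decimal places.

Solar longitude: λ_s = 360° × (181 − 80)/365.25 = 99.548°.
sin δ = sin 23.44° × sin 99.548° = 0.39228, so δ = +23.096°.
cos H₀ = −tan φ · tan δ = 1.1346 ≥ 1, so the Sun never rises (polar night) and H₀ = 0.
Daylight = 2H₀/(2π) × 24.00 h = (0.0000/π) × 24.00 = 0.00 h.

0.00 h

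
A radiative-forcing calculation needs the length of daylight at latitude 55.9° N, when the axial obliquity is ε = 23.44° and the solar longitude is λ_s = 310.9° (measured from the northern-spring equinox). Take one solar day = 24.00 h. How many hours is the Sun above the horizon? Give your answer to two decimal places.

8.30 h

Solar declination: sin δ = sin ε · sin λ_s = sin 23.44° × sin 310.9° = -0.30067, so δ = -17.498°.
cos H₀ = −tan φ · tan δ = −tan(+55.9°) × tan(-17.498°) = 0.4656, so H₀ = 1.0864 rad = 62.25°.
Daylight = 2H₀/(2π) × 24.00 h = (1.0864/π) × 24.00 = 8.30 h.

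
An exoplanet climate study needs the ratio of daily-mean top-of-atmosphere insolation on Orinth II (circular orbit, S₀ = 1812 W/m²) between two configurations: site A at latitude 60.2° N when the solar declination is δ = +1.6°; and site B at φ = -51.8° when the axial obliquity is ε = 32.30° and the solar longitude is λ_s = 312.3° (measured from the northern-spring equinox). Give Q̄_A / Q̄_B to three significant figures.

— Configuration A (φ=+60.2°):
cos H₀ = −tan(+60.2°) tan(+1.600°) = -0.0488, H₀ = 1.6196 rad.
Bracket: H₀ sin φ sin δ + cos φ cos δ sin H₀ = 1.6196×0.86777×0.02792 + 0.49697×0.99961×0.99881 = 0.039240 + 0.496185 = 0.535425.
Q̄ = (S₀/π) × [bracket] = (1812/π) × 0.535425 = 308.82 W/m².
— Configuration B (φ=-51.8°):
Solar declination: sin δ = sin ε · sin λ_s = sin 32.30° × sin 312.3° = -0.39522, so δ = -23.280°.
cos H₀ = −tan(-51.8°) tan(-23.280°) = -0.5468, H₀ = 2.1493 rad.
Bracket: H₀ sin φ sin δ + cos φ cos δ sin H₀ = 2.1493×-0.78586×-0.39522 + 0.61841×0.91858×0.83729 = 0.667546 + 0.475630 = 1.143176.
Q̄ = (S₀/π) × [bracket] = (1812/π) × 1.143176 = 659.36 W/m².
Ratio Q̄_A / Q̄_B = 308.82 / 659.36 = 0.4684.

Q̄_A / Q̄_B ≈ 0.468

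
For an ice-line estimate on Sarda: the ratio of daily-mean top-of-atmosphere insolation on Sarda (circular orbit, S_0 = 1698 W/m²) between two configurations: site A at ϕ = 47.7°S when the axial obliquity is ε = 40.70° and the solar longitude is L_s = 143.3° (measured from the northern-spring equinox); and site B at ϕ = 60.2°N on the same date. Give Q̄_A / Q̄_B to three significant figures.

— Configuration A (ϕ=-47.7°):
Solar declination: sin δ = sin ε · sin L_s = sin 40.70° × sin 143.3° = 0.38971, so δ = +22.936°.
cos h₀ = −tan(-47.7°) tan(+22.936°) = 0.4651, h₀ = 1.0871 rad.
Bracket: h₀ sin ϕ sin δ + cos ϕ cos δ sin h₀ = 1.0871×-0.73963×0.38971 + 0.67301×0.92094×0.88528 = -0.313347 + 0.548698 = 0.235351.
Q̄ = (S_0/π) × [bracket] = (1698/π) × 0.235351 = 127.20 W/m².
— Configuration B (ϕ=+60.2°):
cos h₀ = −tan(+60.2°) tan(+22.936°) = -0.7389, h₀ = 2.4022 rad.
Bracket: h₀ sin ϕ sin δ + cos ϕ cos δ sin h₀ = 2.4022×0.86777×0.38971 + 0.49697×0.92094×0.67382 = 0.812373 + 0.308394 = 1.120767.
Q̄ = (S_0/π) × [bracket] = (1698/π) × 1.120767 = 605.76 W/m².
Ratio Q̄_A / Q̄_B = 127.20 / 605.76 = 0.2100.

Q̄_A / Q̄_B ≈ 0.210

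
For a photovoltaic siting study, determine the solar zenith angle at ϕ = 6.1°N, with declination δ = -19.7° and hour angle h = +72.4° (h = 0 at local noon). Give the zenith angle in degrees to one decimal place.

cos θ_z = sin ϕ sin δ + cos ϕ cos δ cos h = -0.035821 + 0.283061 = 0.247240.
θ_z = arccos(0.247240) = 75.7°.

θ_z = 75.7°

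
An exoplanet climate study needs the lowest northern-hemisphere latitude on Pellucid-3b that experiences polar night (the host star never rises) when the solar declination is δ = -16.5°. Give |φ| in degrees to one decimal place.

Polar night requires cos H₀ = −tan φ tan δ ≥ 1, i.e. tan φ tan δ ≤ −1.
The boundary is |tan φ| · |tan δ| = 1, so |φ| = 90° − |δ| = 90° − 16.5° = 73.5° in the northern hemisphere.

|φ| = 73.5°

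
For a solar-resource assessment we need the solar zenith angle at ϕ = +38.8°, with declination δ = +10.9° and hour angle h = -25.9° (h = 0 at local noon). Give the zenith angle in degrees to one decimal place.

cos θ_z = sin ϕ sin δ + cos ϕ cos δ cos h = 0.118488 + 0.688412 = 0.806900.
θ_z = arccos(0.806900) = 36.2°.

θ_z = 36.2°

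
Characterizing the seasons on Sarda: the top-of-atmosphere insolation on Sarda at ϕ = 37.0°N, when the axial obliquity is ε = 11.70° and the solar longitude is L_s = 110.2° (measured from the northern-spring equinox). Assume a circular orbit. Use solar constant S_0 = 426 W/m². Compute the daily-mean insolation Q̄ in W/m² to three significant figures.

Q̄ ≈ 132 W/m²

Solar declination: sin δ = sin ε · sin L_s = sin 11.70° × sin 110.2° = 0.19031, so δ = +10.971°.
cos h₀ = −tan(+37.0°) tan(+10.971°) = -0.1461, h₀ = 1.7174 rad.
Bracket: h₀ sin ϕ sin δ + cos ϕ cos δ sin h₀ = 1.7174×0.60182×0.19031 + 0.79864×0.98172×0.98927 = 0.196698 + 0.775628 = 0.972326.
Q̄ = (S_0/π) × [bracket] = (426/π) × 0.972326 = 131.8 W/m².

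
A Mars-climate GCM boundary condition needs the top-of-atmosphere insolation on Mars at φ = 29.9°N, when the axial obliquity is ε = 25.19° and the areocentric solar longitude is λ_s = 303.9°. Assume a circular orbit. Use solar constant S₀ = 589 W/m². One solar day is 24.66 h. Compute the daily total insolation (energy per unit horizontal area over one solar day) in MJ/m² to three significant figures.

sin δ = sin 25.19° × sin 303.9° = -0.35327, so δ = -20.688°.
cos H₀ = −tan(+29.9°) tan(-20.688°) = 0.2171, H₀ = 1.3519 rad.
Bracket: H₀ sin φ sin δ + cos φ cos δ sin H₀ = 1.3519×0.49849×-0.35327 + 0.86690×0.93552×0.97614 = -0.238072 + 0.791652 = 0.553580.
Q̄ = (S₀/π) × [bracket] = (589/π) × 0.553580 = 103.79 W/m².
Daily total = Q̄ × 24.66 h × 3600 s/h = 103.79 × 24.66 × 3600 / 10⁶ = 9.214 MJ/m².

9.21 MJ/m²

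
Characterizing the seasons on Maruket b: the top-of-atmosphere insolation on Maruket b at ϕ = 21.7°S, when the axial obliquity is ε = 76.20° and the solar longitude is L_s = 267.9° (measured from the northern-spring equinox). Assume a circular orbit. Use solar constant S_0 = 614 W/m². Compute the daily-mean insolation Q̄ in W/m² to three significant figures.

Q̄ ≈ 220 W/m²

Solar declination: sin δ = sin ε · sin L_s = sin 76.20° × sin 267.9° = -0.97048, so δ = -76.044°.
cos h₀ = −tan(-21.7°) tan(-76.044°) = -1.6013 ≤ −1 ⇒ polar day, h₀ = π.
Bracket: h₀ sin ϕ sin δ + cos ϕ cos δ sin h₀ = 3.1416×-0.36975×-0.97048 + 0.92913×0.24117×0.00000 = 1.127316 + 0.000000 = 1.127316.
Q̄ = (S_0/π) × [bracket] = (614/π) × 1.127316 = 220.3 W/m².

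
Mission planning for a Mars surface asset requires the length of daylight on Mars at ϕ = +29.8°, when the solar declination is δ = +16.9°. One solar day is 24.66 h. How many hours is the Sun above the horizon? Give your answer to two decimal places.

cos h₀ = −tan ϕ · tan δ = −tan(+29.8°) × tan(+16.900°) = -0.1740, so h₀ = 1.7457 rad = 100.02°.
Daylight = 2h₀/(2π) × 24.66 h = (1.7457/π) × 24.66 = 13.70 h.

13.70 h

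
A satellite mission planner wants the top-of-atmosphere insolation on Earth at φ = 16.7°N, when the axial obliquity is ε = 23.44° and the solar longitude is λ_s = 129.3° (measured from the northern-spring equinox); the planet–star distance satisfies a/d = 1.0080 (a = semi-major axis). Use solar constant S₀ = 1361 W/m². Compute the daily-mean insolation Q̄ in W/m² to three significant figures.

Solar declination: sin δ = sin ε · sin λ_s = sin 23.44° × sin 129.3° = 0.30782, so δ = +17.928°.
cos H₀ = −tan(+16.7°) tan(+17.928°) = -0.0971, H₀ = 1.6680 rad.
Bracket: H₀ sin φ sin δ + cos φ cos δ sin H₀ = 1.6680×0.28736×0.30782 + 0.95782×0.95144×0.99528 = 0.147543 + 0.907007 = 1.054550.
Inverse-square distance factor (a/d)² = 1.0080² = 1.016064.
Q̄ = (S₀/π) × 1.016064 × [bracket] = (1361/π) × 1.016064 × 1.054550 = 464.2 W/m².

Q̄ ≈ 464 W/m²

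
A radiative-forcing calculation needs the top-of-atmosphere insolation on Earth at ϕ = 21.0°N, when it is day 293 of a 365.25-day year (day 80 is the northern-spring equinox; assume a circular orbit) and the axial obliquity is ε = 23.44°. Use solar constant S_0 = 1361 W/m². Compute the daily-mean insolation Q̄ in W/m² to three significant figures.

Q̄ ≈ 349 W/m²

Solar longitude: L_s = 360° × (293 − 80)/365.25 = 209.938°.
sin δ = sin 23.44° × sin 209.938° = -0.19852, so δ = -11.451°.
cos h₀ = −tan(+21.0°) tan(-11.451°) = 0.0778, h₀ = 1.4930 rad.
Bracket: h₀ sin ϕ sin δ + cos ϕ cos δ sin h₀ = 1.4930×0.35837×-0.19852 + 0.93358×0.98010×0.99697 = -0.106217 + 0.912229 = 0.806012.
Q̄ = (S_0/π) × [bracket] = (1361/π) × 0.806012 = 349.2 W/m².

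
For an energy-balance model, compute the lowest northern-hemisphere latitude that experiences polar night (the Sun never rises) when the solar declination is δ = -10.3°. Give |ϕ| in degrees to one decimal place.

|ϕ| = 79.7°

Polar night requires cos h₀ = −tan ϕ tan δ ≥ 1, i.e. tan ϕ tan δ ≤ −1.
The boundary is |tan ϕ| · |tan δ| = 1, so |ϕ| = 90° − |δ| = 90° − 10.3° = 79.7° in the northern hemisphere.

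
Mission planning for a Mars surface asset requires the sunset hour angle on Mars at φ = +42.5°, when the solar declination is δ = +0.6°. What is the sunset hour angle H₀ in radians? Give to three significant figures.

cos H₀ = −tan φ · tan δ = −tan(+42.5°) × tan(+0.600°) = -0.0096, so H₀ = 1.5804 rad = 90.55°.

H₀ = 1.58 rad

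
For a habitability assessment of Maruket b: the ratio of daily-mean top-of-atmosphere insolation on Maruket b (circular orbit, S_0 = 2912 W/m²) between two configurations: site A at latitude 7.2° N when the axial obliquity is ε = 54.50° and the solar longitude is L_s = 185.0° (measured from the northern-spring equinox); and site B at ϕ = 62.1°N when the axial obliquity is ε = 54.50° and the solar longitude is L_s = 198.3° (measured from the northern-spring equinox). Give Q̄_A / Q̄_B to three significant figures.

— Configuration A (ϕ=+7.2°):
Solar declination: sin δ = sin ε · sin L_s = sin 54.50° × sin 185.0° = -0.07095, so δ = -4.069°.
cos h₀ = −tan(+7.2°) tan(-4.069°) = 0.0090, h₀ = 1.5618 rad.
Bracket: h₀ sin ϕ sin δ + cos ϕ cos δ sin h₀ = 1.5618×0.12533×-0.07095 + 0.99211×0.99748×0.99996 = -0.013888 + 0.989570 = 0.975682.
Q̄ = (S_0/π) × [bracket] = (2912/π) × 0.975682 = 904.38 W/m².
— Configuration B (ϕ=+62.1°):
Solar declination: sin δ = sin ε · sin L_s = sin 54.50° × sin 198.3° = -0.25563, so δ = -14.811°.
cos h₀ = −tan(+62.1°) tan(-14.811°) = 0.4994, h₀ = 1.0479 rad.
Bracket: h₀ sin ϕ sin δ + cos ϕ cos δ sin h₀ = 1.0479×0.88377×-0.25563 + 0.46793×0.96678×0.86638 = -0.236740 + 0.391938 = 0.155198.
Q̄ = (S_0/π) × [bracket] = (2912/π) × 0.155198 = 143.86 W/m².
Ratio Q̄_A / Q̄_B = 904.38 / 143.86 = 6.287.

Q̄_A / Q̄_B ≈ 6.29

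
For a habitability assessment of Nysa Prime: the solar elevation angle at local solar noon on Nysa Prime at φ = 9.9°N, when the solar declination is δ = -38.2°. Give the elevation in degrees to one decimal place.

41.9°

At local noon the hour angle is zero, so the zenith angle equals |φ − δ| = |+9.9° − (-38.200°)| = 48.100°.
Elevation = 90° − 48.100° = 41.9°.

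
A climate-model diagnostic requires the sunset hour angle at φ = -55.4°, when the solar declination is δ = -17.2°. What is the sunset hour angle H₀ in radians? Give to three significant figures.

H₀ = 2.04 rad

cos H₀ = −tan φ · tan δ = −tan(-55.4°) × tan(-17.200°) = -0.4487, so H₀ = 2.0361 rad = 116.66°.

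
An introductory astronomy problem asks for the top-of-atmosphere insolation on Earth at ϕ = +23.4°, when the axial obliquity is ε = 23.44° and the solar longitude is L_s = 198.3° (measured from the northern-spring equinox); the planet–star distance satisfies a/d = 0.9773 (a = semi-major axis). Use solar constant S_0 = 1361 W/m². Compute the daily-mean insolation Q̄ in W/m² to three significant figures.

Q̄ ≈ 345 W/m²

Solar declination: sin δ = sin ε · sin L_s = sin 23.44° × sin 198.3° = -0.12490, so δ = -7.175°.
cos h₀ = −tan(+23.4°) tan(-7.175°) = 0.0545, h₀ = 1.5163 rad.
Bracket: h₀ sin ϕ sin δ + cos ϕ cos δ sin h₀ = 1.5163×0.39715×-0.12490 + 0.91775×0.99217×0.99852 = -0.075215 + 0.909216 = 0.834001.
Inverse-square distance factor (a/d)² = 0.9773² = 0.955115.
Q̄ = (S_0/π) × 0.955115 × [bracket] = (1361/π) × 0.955115 × 0.834001 = 345.1 W/m².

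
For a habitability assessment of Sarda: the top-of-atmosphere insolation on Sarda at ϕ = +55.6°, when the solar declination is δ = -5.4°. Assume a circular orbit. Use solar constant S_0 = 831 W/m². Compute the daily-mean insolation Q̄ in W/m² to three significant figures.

Q̄ ≈ 118 W/m²

cos h₀ = −tan(+55.6°) tan(-5.400°) = 0.1381, h₀ = 1.4323 rad.
Bracket: h₀ sin ϕ sin δ + cos ϕ cos δ sin h₀ = 1.4323×0.82511×-0.09411 + 0.56497×0.99556×0.99042 = -0.111220 + 0.557073 = 0.445853.
Q̄ = (S_0/π) × [bracket] = (831/π) × 0.445853 = 117.9 W/m².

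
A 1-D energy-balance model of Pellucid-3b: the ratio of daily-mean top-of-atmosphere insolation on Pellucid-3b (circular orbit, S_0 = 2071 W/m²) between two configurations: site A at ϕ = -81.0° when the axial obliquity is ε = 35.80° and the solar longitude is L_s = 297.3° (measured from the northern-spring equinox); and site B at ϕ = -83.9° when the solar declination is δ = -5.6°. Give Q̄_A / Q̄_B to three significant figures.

— Configuration A (ϕ=-81.0°):
Solar declination: sin δ = sin ε · sin L_s = sin 35.80° × sin 297.3° = -0.51980, so δ = -31.319°.
cos h₀ = −tan(-81.0°) tan(-31.319°) = -3.8417 ≤ −1 ⇒ polar day, h₀ = π.
Bracket: h₀ sin ϕ sin δ + cos ϕ cos δ sin h₀ = 3.1416×-0.98769×-0.51980 + 0.15643×0.85429×0.00000 = 1.612901 + 0.000000 = 1.612901.
Q̄ = (S_0/π) × [bracket] = (2071/π) × 1.612901 = 1063.3 W/m².
— Configuration B (ϕ=-83.9°):
cos h₀ = −tan(-83.9°) tan(-5.600°) = -0.9175, h₀ = 2.7325 rad.
Bracket: h₀ sin ϕ sin δ + cos ϕ cos δ sin h₀ = 2.7325×-0.99434×-0.09758 + 0.10626×0.99523×0.39777 = 0.265128 + 0.042065 = 0.307193.
Q̄ = (S_0/π) × [bracket] = (2071/π) × 0.307193 = 202.51 W/m².
Ratio Q̄_A / Q̄_B = 1063.3 / 202.51 = 5.251.

Q̄_A / Q̄_B ≈ 5.25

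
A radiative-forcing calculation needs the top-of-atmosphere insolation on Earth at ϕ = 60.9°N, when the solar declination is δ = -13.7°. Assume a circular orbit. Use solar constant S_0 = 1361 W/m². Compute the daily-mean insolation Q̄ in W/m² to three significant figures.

Q̄ ≈ 83.8 W/m²

cos h₀ = −tan(+60.9°) tan(-13.700°) = 0.4380, h₀ = 1.1175 rad.
Bracket: h₀ sin ϕ sin δ + cos ϕ cos δ sin h₀ = 1.1175×0.87377×-0.23684 + 0.48634×0.97155×0.89899 = -0.231260 + 0.424776 = 0.193516.
Q̄ = (S_0/π) × [bracket] = (1361/π) × 0.193516 = 83.83 W/m².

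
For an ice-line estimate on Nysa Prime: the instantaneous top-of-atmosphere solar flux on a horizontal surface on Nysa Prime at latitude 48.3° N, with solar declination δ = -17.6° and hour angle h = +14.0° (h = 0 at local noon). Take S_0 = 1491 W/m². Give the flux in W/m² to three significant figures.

581 W/m²

cos θ_z = sin ϕ sin δ + cos ϕ cos δ cos h = -0.225761 + 0.615256 = 0.389495.
Flux = S_0 · cos θ_z = 1491 × 0.389495 = 580.7 W/m².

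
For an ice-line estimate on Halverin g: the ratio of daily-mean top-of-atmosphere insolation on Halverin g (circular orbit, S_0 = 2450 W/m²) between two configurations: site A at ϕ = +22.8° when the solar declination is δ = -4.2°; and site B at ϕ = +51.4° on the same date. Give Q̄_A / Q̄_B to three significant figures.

— Configuration A (ϕ=+22.8°):
cos h₀ = −tan(+22.8°) tan(-4.200°) = 0.0309, h₀ = 1.5399 rad.
Bracket: h₀ sin ϕ sin δ + cos ϕ cos δ sin h₀ = 1.5399×0.38752×-0.07324 + 0.92186×0.99731×0.99952 = -0.043705 + 0.918939 = 0.875234.
Q̄ = (S_0/π) × [bracket] = (2450/π) × 0.875234 = 682.56 W/m².
— Configuration B (ϕ=+51.4°):
cos h₀ = −tan(+51.4°) tan(-4.200°) = 0.0920, h₀ = 1.4787 rad.
Bracket: h₀ sin ϕ sin δ + cos ϕ cos δ sin h₀ = 1.4787×0.78152×-0.07324 + 0.62388×0.99731×0.99576 = -0.084639 + 0.619564 = 0.534925.
Q̄ = (S_0/π) × [bracket] = (2450/π) × 0.534925 = 417.17 W/m².
Ratio Q̄_A / Q̄_B = 682.56 / 417.17 = 1.636.

Q̄_A / Q̄_B ≈ 1.64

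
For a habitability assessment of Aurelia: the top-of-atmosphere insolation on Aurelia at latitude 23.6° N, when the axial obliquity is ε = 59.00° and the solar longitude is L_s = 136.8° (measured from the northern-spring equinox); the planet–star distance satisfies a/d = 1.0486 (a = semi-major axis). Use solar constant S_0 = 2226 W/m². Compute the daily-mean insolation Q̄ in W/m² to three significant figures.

Q̄ ≈ 895 W/m²

Solar declination: sin δ = sin ε · sin L_s = sin 59.00° × sin 136.8° = 0.58677, so δ = +35.928°.
cos h₀ = −tan(+23.6°) tan(+35.928°) = -0.3166, h₀ = 1.8929 rad.
Bracket: h₀ sin ϕ sin δ + cos ϕ cos δ sin h₀ = 1.8929×0.40035×0.58677 + 0.91636×0.80975×0.94856 = 0.444668 + 0.703853 = 1.148521.
Inverse-square distance factor (a/d)² = 1.0486² = 1.099562.
Q̄ = (S_0/π) × 1.099562 × [bracket] = (2226/π) × 1.099562 × 1.148521 = 894.8 W/m².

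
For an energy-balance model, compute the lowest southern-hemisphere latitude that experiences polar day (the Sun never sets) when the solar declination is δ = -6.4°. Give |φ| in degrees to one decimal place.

|φ| = 83.6°

Polar day requires cos H₀ = −tan φ tan δ ≤ −1, i.e. tan φ tan δ ≥ 1.
The boundary is |tan φ| · |tan δ| = 1, so |φ| = 90° − |δ| = 90° − 6.4° = 83.6° in the southern hemisphere.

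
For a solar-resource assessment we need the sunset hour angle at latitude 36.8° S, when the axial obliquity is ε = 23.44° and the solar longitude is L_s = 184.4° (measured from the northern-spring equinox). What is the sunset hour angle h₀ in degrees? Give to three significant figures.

h₀ = 91.3°

Solar declination: sin δ = sin ε · sin L_s = sin 23.44° × sin 184.4° = -0.03052, so δ = -1.749°.
cos h₀ = −tan ϕ · tan δ = −tan(-36.8°) × tan(-1.749°) = -0.0228, so h₀ = 1.5936 rad = 91.31°.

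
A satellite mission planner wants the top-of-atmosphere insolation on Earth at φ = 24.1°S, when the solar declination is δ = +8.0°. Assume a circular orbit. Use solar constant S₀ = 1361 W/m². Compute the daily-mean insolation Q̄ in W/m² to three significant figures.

Q̄ ≈ 354 W/m²

cos H₀ = −tan(-24.1°) tan(+8.000°) = 0.0629, H₀ = 1.5079 rad.
Bracket: H₀ sin φ sin δ + cos φ cos δ sin H₀ = 1.5079×-0.40833×0.13917 + 0.91283×0.99027×0.99802 = -0.085690 + 0.902158 = 0.816468.
Q̄ = (S₀/π) × [bracket] = (1361/π) × 0.816468 = 353.7 W/m².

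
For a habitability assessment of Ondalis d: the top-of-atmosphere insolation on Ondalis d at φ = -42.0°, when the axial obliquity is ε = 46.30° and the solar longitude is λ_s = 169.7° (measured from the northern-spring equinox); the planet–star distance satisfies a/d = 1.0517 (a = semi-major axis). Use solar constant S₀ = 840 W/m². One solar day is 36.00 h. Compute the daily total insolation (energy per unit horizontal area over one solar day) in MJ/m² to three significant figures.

Solar declination: sin δ = sin ε · sin λ_s = sin 46.30° × sin 169.7° = 0.12927, so δ = +7.427°.
cos H₀ = −tan(-42.0°) tan(+7.427°) = 0.1174, H₀ = 1.4531 rad.
Bracket: H₀ sin φ sin δ + cos φ cos δ sin H₀ = 1.4531×-0.66913×0.12927 + 0.74314×0.99161×0.99309 = -0.125691 + 0.731813 = 0.606122.
Inverse-square distance factor (a/d)² = 1.0517² = 1.106073.
Q̄ = (S₀/π) × 1.106073 × [bracket] = (840/π) × 1.106073 × 0.606122 = 179.26 W/m².
Daily total = Q̄ × 36.00 h × 3600 s/h = 179.26 × 36.00 × 3600 / 10⁶ = 23.23 MJ/m².

23.2 MJ/m²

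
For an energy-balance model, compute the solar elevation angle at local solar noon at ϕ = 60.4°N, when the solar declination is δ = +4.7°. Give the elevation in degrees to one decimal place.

At local noon the hour angle is zero, so the zenith angle equals |ϕ − δ| = |+60.4° − (+4.700°)| = 55.700°.
Elevation = 90° − 55.700° = 34.3°.

34.3°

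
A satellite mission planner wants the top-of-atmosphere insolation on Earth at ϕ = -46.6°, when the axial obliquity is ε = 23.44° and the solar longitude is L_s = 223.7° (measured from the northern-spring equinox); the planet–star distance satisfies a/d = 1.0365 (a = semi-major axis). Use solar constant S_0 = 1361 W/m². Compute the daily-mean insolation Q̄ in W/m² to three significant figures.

Q̄ ≈ 468 W/m²

Solar declination: sin δ = sin ε · sin L_s = sin 23.44° × sin 223.7° = -0.27483, so δ = -15.952°.
cos h₀ = −tan(-46.6°) tan(-15.952°) = -0.3023, h₀ = 1.8779 rad.
Bracket: h₀ sin ϕ sin δ + cos ϕ cos δ sin h₀ = 1.8779×-0.72657×-0.27483 + 0.68709×0.96149×0.95323 = 0.374985 + 0.629732 = 1.004717.
Inverse-square distance factor (a/d)² = 1.0365² = 1.074332.
Q̄ = (S_0/π) × 1.074332 × [bracket] = (1361/π) × 1.074332 × 1.004717 = 467.6 W/m².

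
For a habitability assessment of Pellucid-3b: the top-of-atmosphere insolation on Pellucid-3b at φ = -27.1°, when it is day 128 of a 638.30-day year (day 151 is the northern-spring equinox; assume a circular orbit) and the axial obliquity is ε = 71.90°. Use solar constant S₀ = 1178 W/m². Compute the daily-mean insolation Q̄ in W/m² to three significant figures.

Solar longitude: λ_s = 360° × (128 − 151)/638.30 = -12.972°, i.e. -12.972° + 360° = 347.028°.
sin δ = sin 71.90° × sin 347.028° = -0.21337, so δ = -12.320°.
cos H₀ = −tan(-27.1°) tan(-12.320°) = -0.1118, H₀ = 1.6828 rad.
Bracket: H₀ sin φ sin δ + cos φ cos δ sin H₀ = 1.6828×-0.45554×-0.21337 + 0.89021×0.97697×0.99374 = 0.163566 + 0.864264 = 1.027830.
Q̄ = (S₀/π) × [bracket] = (1178/π) × 1.027830 = 385.4 W/m².

Q̄ ≈ 385 W/m²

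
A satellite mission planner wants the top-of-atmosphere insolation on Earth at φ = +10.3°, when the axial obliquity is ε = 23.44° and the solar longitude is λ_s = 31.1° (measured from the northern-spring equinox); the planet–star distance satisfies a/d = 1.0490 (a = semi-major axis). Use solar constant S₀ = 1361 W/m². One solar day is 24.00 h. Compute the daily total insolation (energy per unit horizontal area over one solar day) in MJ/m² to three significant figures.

Solar declination: sin δ = sin ε · sin λ_s = sin 23.44° × sin 31.1° = 0.20547, so δ = +11.857°.
cos H₀ = −tan(+10.3°) tan(+11.857°) = -0.0382, H₀ = 1.6090 rad.
Bracket: H₀ sin φ sin δ + cos φ cos δ sin H₀ = 1.6090×0.17880×0.20547 + 0.98389×0.97866×0.99927 = 0.059111 + 0.962191 = 1.021302.
Inverse-square distance factor (a/d)² = 1.0490² = 1.100401.
Q̄ = (S₀/π) × 1.100401 × [bracket] = (1361/π) × 1.100401 × 1.021302 = 486.87 W/m².
Daily total = Q̄ × 24.00 h × 3600 s/h = 486.87 × 24.00 × 3600 / 10⁶ = 42.07 MJ/m².

42.1 MJ/m²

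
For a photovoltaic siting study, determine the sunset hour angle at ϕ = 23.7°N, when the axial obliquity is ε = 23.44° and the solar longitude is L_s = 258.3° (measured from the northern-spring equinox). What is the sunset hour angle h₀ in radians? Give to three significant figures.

Solar declination: sin δ = sin ε · sin L_s = sin 23.44° × sin 258.3° = -0.38952, so δ = -22.925°.
cos h₀ = −tan ϕ · tan δ = −tan(+23.7°) × tan(-22.925°) = 0.1857, so h₀ = 1.3841 rad = 79.30°.

h₀ = 1.38 rad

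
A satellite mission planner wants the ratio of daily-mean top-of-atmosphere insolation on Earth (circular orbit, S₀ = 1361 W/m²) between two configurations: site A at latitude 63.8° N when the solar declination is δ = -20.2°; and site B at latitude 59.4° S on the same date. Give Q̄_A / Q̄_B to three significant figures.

— Configuration A (φ=+63.8°):
cos H₀ = −tan(+63.8°) tan(-20.200°) = 0.7477, H₀ = 0.7262 rad.
Bracket: H₀ sin φ sin δ + cos φ cos δ sin H₀ = 0.7262×0.89726×-0.34530 + 0.44151×0.93849×0.66400 = -0.224994 + 0.275130 = 0.050136.
Q̄ = (S₀/π) × [bracket] = (1361/π) × 0.050136 = 21.720 W/m².
— Configuration B (φ=-59.4°):
cos H₀ = −tan(-59.4°) tan(-20.200°) = -0.6221, H₀ = 2.2423 rad.
Bracket: H₀ sin φ sin δ + cos φ cos δ sin H₀ = 2.2423×-0.86074×-0.34530 + 0.50904×0.93849×0.78291 = 0.666442 + 0.374019 = 1.040461.
Q̄ = (S₀/π) × [bracket] = (1361/π) × 1.040461 = 450.75 W/m².
Ratio Q̄_A / Q̄_B = 21.720 / 450.75 = 0.04819.

Q̄_A / Q̄_B ≈ 0.0482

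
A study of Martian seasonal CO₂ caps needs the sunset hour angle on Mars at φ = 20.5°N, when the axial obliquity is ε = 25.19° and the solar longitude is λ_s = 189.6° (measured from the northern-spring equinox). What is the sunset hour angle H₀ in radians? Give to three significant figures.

H₀ = 1.54 rad

Solar declination: sin δ = sin ε · sin λ_s = sin 25.19° × sin 189.6° = -0.07098, so δ = -4.070°.
cos H₀ = −tan φ · tan δ = −tan(+20.5°) × tan(-4.070°) = 0.0266, so H₀ = 1.5442 rad = 88.48°.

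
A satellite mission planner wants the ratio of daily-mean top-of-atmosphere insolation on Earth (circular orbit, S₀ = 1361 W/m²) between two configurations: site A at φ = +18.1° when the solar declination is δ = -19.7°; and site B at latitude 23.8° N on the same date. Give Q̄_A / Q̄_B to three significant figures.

Q̄_A / Q̄_B ≈ 1.12

— Configuration A (φ=+18.1°):
cos H₀ = −tan(+18.1°) tan(-19.700°) = 0.1170, H₀ = 1.4535 rad.
Bracket: H₀ sin φ sin δ + cos φ cos δ sin H₀ = 1.4535×0.31068×-0.33710 + 0.95052×0.94147×0.99313 = -0.152225 + 0.888738 = 0.736513.
Q̄ = (S₀/π) × [bracket] = (1361/π) × 0.736513 = 319.07 W/m².
— Configuration B (φ=+23.8°):
cos H₀ = −tan(+23.8°) tan(-19.700°) = 0.1579, H₀ = 1.4122 rad.
Bracket: H₀ sin φ sin δ + cos φ cos δ sin H₀ = 1.4122×0.40355×-0.33710 + 0.91496×0.94147×0.98745 = -0.192111 + 0.850597 = 0.658486.
Q̄ = (S₀/π) × [bracket] = (1361/π) × 0.658486 = 285.27 W/m².
Ratio Q̄_A / Q̄_B = 319.07 / 285.27 = 1.118.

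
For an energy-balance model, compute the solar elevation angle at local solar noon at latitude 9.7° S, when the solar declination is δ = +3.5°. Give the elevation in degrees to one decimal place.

At local noon the hour angle is zero, so the zenith angle equals |ϕ − δ| = |-9.7° − (+3.500°)| = 13.200°.
Elevation = 90° − 13.200° = 76.8°.

76.8°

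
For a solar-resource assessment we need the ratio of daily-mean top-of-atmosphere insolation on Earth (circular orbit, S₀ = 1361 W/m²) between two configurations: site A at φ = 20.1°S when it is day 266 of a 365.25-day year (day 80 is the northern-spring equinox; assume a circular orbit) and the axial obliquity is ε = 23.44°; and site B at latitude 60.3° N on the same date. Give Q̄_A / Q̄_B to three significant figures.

— Configuration A (φ=-20.1°):
Solar longitude: λ_s = 360° × (266 − 80)/365.25 = 183.326°.
sin δ = sin 23.44° × sin 183.326° = -0.02308, so δ = -1.323°.
cos H₀ = −tan(-20.1°) tan(-1.323°) = -0.0084, H₀ = 1.5792 rad.
Bracket: H₀ sin φ sin δ + cos φ cos δ sin H₀ = 1.5792×-0.34366×-0.02308 + 0.93909×0.99973×0.99996 = 0.012526 + 0.938799 = 0.951325.
Q̄ = (S₀/π) × [bracket] = (1361/π) × 0.951325 = 412.13 W/m².
— Configuration B (φ=+60.3°):
cos H₀ = −tan(+60.3°) tan(-1.323°) = 0.0405, H₀ = 1.5303 rad.
Bracket: H₀ sin φ sin δ + cos φ cos δ sin H₀ = 1.5303×0.86863×-0.02308 + 0.49546×0.99973×0.99918 = -0.030679 + 0.494920 = 0.464241.
Q̄ = (S₀/π) × [bracket] = (1361/π) × 0.464241 = 201.12 W/m².
Ratio Q̄_A / Q̄_B = 412.13 / 201.12 = 2.049.

Q̄_A / Q̄_B ≈ 2.05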